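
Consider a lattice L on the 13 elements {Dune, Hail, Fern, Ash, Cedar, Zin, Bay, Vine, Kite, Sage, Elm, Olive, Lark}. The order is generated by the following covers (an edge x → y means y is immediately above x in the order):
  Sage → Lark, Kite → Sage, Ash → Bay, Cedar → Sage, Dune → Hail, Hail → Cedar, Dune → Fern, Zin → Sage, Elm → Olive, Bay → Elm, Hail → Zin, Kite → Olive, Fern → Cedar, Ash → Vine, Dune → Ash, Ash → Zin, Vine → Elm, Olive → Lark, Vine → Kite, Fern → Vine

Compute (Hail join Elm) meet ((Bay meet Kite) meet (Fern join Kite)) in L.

Hail ∨ Elm = Lark
Bay ∧ Kite = Ash
Fern ∨ Kite = Kite
Ash ∧ Kite = Ash
Lark ∧ Ash = Ash

Ash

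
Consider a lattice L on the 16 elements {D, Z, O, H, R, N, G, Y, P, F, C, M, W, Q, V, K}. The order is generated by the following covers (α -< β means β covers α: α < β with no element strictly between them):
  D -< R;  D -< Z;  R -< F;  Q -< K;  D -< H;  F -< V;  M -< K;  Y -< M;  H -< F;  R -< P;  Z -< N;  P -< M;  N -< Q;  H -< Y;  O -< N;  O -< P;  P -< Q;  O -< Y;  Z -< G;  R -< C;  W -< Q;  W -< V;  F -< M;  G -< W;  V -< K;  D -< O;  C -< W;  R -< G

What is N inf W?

Common lower bounds of {N, W}: D, Z.
The greatest among these is Z.

Z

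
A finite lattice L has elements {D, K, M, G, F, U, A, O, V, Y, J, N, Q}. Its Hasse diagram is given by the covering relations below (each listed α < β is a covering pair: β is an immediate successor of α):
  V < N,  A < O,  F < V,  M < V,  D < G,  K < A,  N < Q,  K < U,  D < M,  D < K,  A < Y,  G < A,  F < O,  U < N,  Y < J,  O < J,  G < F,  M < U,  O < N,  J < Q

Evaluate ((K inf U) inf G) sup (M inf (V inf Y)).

K ∧ U = K
K ∧ G = D
V ∧ Y = G
M ∧ G = D
D ∨ D = D

D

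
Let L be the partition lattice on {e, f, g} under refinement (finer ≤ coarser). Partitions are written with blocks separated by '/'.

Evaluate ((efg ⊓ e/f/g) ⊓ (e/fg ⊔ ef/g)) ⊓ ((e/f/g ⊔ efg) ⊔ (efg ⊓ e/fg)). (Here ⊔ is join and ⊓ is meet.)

efg ∧ e/f/g = e/f/g
e/fg ∨ ef/g = efg
e/f/g ∧ efg = e/f/g
e/f/g ∨ efg = efg
efg ∧ e/fg = e/fg
efg ∨ e/fg = efg
e/f/g ∧ efg = e/f/g

e/f/g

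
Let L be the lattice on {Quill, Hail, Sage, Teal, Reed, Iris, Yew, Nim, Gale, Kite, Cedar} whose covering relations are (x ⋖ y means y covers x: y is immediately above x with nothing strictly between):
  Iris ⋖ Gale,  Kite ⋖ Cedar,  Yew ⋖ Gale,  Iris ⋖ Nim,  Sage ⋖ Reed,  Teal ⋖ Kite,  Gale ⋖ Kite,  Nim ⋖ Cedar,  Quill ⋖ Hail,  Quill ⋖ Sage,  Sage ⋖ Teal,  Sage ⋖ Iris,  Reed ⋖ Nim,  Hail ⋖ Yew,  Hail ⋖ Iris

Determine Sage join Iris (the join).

Iris

Common upper bounds of {Sage, Iris}: Cedar, Gale, Iris, Kite, Nim.
The least among these is Iris.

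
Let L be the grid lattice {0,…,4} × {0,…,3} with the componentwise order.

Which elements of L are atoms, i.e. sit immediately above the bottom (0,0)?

(0,1), (1,0)

The atoms are exactly the elements that cover (0,0): (0,1), (1,0).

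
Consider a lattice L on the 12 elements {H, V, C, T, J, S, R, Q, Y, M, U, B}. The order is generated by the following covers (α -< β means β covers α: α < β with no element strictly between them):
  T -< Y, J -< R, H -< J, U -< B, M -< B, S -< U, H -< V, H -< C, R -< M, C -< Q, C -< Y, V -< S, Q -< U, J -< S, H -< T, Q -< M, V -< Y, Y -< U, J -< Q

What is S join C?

Common upper bounds of {S, C}: B, U.
The least among these is U.

U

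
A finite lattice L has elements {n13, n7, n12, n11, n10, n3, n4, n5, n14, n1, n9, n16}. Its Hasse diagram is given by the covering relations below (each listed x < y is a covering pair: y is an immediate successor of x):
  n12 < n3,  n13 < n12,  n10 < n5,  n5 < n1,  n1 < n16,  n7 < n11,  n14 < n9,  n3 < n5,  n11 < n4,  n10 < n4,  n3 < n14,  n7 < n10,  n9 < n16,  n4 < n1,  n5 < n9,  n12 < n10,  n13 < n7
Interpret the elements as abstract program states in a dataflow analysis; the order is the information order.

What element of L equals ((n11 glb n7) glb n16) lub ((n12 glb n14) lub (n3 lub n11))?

n11 ∧ n7 = n7
n7 ∧ n16 = n7
n12 ∧ n14 = n12
n3 ∨ n11 = n1
n12 ∨ n1 = n1
n7 ∨ n1 = n1

n1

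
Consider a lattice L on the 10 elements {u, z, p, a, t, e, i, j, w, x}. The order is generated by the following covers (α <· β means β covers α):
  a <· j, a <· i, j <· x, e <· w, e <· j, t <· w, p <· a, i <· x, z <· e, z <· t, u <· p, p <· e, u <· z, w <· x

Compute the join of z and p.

Common upper bounds of {z, p}: e, j, w, x.
The least among these is e.

e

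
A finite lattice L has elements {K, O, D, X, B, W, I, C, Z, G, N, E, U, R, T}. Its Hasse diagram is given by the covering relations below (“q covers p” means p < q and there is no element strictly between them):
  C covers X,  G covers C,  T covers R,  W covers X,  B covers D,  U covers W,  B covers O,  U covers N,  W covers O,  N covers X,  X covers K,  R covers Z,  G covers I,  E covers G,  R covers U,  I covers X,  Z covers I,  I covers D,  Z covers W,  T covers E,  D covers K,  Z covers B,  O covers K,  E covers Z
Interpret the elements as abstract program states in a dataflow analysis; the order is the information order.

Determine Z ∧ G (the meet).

Common lower bounds of {Z, G}: D, I, K, X.
The greatest among these is I.

I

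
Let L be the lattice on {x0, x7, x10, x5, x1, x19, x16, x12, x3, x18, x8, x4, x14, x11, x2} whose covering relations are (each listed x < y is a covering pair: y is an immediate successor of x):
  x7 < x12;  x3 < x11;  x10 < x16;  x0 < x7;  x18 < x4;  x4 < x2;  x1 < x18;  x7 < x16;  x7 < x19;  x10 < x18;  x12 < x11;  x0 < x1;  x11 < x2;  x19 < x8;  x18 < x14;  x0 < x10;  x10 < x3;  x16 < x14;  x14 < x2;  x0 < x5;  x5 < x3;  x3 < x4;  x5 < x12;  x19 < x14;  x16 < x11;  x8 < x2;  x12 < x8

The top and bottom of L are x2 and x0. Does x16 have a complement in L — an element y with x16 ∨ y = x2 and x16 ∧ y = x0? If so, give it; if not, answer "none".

none

For every candidate y, either x16 ∨ y ≠ x2 or x16 ∧ y ≠ x0; no complement exists.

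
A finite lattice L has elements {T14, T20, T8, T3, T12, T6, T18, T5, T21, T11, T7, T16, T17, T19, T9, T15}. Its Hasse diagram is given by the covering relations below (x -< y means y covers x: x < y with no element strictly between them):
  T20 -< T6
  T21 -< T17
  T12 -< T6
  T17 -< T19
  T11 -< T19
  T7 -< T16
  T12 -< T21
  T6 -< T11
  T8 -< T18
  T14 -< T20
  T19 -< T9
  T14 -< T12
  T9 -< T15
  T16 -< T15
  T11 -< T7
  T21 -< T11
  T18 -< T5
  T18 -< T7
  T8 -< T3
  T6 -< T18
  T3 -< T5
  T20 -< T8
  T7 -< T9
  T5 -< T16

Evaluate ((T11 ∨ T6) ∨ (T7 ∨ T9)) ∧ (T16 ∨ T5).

T11 ∨ T6 = T11
T7 ∨ T9 = T9
T11 ∨ T9 = T9
T16 ∨ T5 = T16
T9 ∧ T16 = T7

T7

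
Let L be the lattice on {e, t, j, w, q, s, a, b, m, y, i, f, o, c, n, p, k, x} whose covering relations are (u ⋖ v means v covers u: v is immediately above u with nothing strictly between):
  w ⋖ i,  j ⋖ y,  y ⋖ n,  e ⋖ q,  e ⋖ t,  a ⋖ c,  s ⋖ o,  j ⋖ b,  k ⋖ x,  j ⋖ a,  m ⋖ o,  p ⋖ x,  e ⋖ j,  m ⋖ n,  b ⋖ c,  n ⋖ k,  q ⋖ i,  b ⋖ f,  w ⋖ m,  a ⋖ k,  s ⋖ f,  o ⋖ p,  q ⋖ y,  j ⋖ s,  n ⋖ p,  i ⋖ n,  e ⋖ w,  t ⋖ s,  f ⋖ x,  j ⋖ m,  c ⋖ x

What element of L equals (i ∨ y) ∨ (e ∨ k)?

i ∨ y = n
e ∨ k = k
n ∨ k = k

k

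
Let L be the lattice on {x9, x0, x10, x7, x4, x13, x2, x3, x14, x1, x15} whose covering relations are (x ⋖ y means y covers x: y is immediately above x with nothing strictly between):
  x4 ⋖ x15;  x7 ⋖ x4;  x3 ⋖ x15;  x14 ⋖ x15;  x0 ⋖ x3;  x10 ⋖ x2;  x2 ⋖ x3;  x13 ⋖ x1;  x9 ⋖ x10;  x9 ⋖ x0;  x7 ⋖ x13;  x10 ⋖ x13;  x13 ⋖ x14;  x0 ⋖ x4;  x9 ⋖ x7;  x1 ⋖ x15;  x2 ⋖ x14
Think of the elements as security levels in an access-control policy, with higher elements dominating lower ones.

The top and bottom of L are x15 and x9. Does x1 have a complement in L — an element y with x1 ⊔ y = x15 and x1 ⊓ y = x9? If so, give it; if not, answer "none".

Need y with x1 ∨ y = x15 and x1 ∧ y = x9.
Checking each element gives: x0.

x0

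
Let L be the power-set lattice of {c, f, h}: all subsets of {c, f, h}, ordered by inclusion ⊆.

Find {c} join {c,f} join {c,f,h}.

Common upper bounds of {{c}, {c,f}, {c,f,h}}: {c,f,h}.
The least among these is {c,f,h}.

{c,f,h}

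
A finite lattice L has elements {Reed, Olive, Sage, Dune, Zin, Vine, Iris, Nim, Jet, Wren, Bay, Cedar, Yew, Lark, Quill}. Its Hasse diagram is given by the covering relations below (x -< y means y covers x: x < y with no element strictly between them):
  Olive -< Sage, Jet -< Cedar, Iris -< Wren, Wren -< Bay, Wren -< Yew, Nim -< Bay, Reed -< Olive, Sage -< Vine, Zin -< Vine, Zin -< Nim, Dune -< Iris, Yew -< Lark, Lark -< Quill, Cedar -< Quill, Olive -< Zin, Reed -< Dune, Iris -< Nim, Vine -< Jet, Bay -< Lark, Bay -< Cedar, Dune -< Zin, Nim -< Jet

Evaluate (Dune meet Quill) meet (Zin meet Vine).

Dune ∧ Quill = Dune
Zin ∧ Vine = Zin
Dune ∧ Zin = Dune

Dune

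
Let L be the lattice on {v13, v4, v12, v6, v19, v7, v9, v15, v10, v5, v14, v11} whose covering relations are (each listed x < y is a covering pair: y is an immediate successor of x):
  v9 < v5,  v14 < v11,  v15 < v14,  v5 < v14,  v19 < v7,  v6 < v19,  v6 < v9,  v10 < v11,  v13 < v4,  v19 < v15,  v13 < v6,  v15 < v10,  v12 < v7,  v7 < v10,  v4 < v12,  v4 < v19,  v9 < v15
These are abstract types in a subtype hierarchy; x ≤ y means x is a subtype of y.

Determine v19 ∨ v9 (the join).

Common upper bounds of {v19, v9}: v10, v11, v14, v15.
The least among these is v15.

v15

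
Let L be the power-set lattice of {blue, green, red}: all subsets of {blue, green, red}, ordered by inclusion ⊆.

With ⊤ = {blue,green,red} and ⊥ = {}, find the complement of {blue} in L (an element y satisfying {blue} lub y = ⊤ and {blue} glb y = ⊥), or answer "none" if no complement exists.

Need y with {blue} ∨ y = {blue,green,red} and {blue} ∧ y = {}.
Checking each element gives: {green,red}.

{green,red}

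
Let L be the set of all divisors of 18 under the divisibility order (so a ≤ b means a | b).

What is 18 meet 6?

6

Common lower bounds of {18, 6}: 1, 2, 3, 6.
The greatest among these is 6.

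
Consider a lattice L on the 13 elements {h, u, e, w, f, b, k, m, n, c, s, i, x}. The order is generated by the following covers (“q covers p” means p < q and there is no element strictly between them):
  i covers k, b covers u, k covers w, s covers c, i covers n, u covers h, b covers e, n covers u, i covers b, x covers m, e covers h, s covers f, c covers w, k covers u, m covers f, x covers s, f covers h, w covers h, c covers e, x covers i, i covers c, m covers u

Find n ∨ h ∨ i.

i

Common upper bounds of {n, h, i}: i, x.
The least among these is i.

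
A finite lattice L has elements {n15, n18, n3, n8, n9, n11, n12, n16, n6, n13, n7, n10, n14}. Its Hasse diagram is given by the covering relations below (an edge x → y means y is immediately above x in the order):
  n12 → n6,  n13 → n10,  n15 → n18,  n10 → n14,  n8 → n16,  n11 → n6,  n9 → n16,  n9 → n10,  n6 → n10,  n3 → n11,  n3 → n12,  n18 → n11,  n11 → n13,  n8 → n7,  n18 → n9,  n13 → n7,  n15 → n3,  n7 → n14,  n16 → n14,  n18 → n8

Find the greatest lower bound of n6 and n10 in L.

n6

Common lower bounds of {n6, n10}: n11, n12, n15, n18, n3, n6.
The greatest among these is n6.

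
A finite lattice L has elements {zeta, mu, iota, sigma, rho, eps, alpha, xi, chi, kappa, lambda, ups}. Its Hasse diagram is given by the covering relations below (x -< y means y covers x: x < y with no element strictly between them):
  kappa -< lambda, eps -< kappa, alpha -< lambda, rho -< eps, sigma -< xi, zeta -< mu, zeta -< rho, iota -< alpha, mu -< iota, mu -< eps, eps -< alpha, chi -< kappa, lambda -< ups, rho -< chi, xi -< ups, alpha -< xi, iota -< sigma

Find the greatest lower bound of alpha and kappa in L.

eps

Common lower bounds of {alpha, kappa}: eps, mu, rho, zeta.
The greatest among these is eps.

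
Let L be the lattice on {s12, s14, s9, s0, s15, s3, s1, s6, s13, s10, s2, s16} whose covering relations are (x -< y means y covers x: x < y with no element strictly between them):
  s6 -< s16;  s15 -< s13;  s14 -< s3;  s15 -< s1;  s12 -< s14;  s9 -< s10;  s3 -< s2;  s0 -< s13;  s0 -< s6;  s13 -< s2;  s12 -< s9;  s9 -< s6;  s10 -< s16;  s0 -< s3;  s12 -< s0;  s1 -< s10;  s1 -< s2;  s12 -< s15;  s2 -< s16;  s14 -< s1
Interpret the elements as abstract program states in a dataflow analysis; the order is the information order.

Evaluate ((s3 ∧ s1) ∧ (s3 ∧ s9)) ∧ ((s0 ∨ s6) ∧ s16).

s3 ∧ s1 = s14
s3 ∧ s9 = s12
s14 ∧ s12 = s12
s0 ∨ s6 = s6
s6 ∧ s16 = s6
s12 ∧ s6 = s12

s12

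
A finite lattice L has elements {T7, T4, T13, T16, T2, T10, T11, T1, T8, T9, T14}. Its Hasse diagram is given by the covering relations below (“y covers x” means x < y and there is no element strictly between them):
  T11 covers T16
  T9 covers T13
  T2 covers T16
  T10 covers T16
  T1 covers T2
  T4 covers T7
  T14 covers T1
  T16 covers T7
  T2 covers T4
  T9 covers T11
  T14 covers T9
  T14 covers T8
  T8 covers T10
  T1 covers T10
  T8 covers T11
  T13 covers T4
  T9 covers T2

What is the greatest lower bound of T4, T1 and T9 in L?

Common lower bounds of {T4, T1, T9}: T4, T7.
The greatest among these is T4.

T4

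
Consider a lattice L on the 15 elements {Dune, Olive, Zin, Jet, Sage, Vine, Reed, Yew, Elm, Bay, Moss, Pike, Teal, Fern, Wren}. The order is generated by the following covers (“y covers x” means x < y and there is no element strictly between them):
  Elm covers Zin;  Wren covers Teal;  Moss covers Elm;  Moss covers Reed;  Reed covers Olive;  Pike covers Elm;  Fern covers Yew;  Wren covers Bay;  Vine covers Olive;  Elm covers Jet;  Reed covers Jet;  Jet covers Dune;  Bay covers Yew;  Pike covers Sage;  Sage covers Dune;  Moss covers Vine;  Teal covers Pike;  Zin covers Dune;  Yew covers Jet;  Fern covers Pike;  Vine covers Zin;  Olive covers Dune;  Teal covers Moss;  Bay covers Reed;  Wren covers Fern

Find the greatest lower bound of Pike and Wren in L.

Common lower bounds of {Pike, Wren}: Dune, Elm, Jet, Pike, Sage, Zin.
The greatest among these is Pike.

Pike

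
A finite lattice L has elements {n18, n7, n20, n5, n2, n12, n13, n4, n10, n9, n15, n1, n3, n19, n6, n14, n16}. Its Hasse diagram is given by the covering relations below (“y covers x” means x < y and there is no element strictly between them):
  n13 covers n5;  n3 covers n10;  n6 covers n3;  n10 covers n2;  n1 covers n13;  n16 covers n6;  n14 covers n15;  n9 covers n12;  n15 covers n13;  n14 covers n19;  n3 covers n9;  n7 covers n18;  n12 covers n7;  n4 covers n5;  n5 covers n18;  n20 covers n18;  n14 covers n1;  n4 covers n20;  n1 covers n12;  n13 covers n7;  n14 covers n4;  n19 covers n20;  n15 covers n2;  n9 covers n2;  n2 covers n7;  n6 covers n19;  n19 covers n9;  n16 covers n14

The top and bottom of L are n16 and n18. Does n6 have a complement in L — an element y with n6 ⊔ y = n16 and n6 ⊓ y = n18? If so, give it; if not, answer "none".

n5

Need y with n6 ∨ y = n16 and n6 ∧ y = n18.
Checking each element gives: n5.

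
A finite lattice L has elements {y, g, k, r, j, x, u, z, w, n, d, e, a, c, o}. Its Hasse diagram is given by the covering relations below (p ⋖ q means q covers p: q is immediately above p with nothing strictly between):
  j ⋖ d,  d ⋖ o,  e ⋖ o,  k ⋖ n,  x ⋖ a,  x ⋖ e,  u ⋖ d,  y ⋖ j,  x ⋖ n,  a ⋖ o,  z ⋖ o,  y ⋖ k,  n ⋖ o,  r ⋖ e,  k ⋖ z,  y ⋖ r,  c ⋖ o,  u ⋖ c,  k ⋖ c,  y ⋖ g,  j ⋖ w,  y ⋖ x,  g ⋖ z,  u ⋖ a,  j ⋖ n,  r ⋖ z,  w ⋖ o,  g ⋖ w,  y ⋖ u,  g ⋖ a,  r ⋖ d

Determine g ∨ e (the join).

o

Common upper bounds of {g, e}: o.
The least among these is o.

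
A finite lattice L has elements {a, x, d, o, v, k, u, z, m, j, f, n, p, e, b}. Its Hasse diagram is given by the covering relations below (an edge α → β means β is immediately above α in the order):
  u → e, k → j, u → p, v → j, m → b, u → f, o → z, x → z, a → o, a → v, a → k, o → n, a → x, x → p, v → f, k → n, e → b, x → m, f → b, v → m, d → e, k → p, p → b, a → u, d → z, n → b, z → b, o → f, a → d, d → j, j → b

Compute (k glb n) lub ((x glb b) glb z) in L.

k ∧ n = k
x ∧ b = x
x ∧ z = x
k ∨ x = p

p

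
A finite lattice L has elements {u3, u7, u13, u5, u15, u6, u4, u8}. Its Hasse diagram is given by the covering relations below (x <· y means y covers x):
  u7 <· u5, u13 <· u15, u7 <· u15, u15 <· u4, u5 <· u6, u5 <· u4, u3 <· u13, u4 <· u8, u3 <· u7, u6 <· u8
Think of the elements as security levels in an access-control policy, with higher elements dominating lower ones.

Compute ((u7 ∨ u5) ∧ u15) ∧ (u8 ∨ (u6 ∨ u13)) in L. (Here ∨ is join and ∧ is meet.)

u7 ∨ u5 = u5
u5 ∧ u15 = u7
u6 ∨ u13 = u8
u8 ∨ u8 = u8
u7 ∧ u8 = u7

u7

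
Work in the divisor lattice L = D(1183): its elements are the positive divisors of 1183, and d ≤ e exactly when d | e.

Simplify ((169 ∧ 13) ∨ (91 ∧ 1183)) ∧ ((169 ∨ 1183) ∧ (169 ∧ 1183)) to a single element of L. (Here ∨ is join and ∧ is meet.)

13

169 ∧ 13 = 13
91 ∧ 1183 = 91
13 ∨ 91 = 91
169 ∨ 1183 = 1183
169 ∧ 1183 = 169
1183 ∧ 169 = 169
91 ∧ 169 = 13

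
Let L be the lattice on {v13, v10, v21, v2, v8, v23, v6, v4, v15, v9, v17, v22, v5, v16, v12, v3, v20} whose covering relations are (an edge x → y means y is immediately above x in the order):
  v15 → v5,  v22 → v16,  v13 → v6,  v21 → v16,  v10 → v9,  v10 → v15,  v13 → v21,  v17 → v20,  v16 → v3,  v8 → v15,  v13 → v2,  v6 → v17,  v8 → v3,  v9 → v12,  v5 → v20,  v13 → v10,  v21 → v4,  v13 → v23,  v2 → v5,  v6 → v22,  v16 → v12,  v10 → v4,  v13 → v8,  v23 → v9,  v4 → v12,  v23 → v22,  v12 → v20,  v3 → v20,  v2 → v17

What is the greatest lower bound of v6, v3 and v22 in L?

v6

Common lower bounds of {v6, v3, v22}: v13, v6.
The greatest among these is v6.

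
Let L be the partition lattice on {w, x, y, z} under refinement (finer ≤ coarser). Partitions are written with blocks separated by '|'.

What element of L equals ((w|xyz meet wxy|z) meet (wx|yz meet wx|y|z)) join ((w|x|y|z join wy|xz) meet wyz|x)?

w|xyz ∧ wxy|z = w|xy|z
wx|yz ∧ wx|y|z = wx|y|z
w|xy|z ∧ wx|y|z = w|x|y|z
w|x|y|z ∨ wy|xz = wy|xz
wy|xz ∧ wyz|x = wy|x|z
w|x|y|z ∨ wy|x|z = wy|x|z

wy|x|z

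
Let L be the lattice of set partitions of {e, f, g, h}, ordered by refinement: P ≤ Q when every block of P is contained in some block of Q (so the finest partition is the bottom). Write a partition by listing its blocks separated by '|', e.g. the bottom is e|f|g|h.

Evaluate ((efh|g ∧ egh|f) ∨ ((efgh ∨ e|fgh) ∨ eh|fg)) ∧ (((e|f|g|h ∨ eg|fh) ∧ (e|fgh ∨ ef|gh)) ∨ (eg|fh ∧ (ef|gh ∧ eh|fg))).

eg|fh

efh|g ∧ egh|f = eh|f|g
efgh ∨ e|fgh = efgh
efgh ∨ eh|fg = efgh
eh|f|g ∨ efgh = efgh
e|f|g|h ∨ eg|fh = eg|fh
e|fgh ∨ ef|gh = efgh
eg|fh ∧ efgh = eg|fh
ef|gh ∧ eh|fg = e|f|g|h
eg|fh ∧ e|f|g|h = e|f|g|h
eg|fh ∨ e|f|g|h = eg|fh
efgh ∧ eg|fh = eg|fh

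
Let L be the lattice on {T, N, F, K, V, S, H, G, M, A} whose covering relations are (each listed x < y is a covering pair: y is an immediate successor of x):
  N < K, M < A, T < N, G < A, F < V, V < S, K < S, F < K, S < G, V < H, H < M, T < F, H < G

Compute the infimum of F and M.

F

Common lower bounds of {F, M}: F, T.
The greatest among these is F.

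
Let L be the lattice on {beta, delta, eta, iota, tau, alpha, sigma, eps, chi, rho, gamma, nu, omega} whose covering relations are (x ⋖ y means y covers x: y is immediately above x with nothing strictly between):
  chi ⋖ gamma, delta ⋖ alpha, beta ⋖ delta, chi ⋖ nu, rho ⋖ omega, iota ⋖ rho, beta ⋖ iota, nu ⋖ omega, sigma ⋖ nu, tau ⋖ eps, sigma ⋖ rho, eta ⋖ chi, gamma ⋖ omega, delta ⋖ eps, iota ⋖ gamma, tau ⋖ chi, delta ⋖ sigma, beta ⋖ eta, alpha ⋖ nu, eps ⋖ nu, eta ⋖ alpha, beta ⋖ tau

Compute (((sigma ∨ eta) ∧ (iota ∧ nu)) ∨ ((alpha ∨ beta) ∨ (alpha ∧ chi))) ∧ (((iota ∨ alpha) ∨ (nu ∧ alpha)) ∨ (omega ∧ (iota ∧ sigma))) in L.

alpha

sigma ∨ eta = nu
iota ∧ nu = beta
nu ∧ beta = beta
alpha ∨ beta = alpha
alpha ∧ chi = eta
alpha ∨ eta = alpha
beta ∨ alpha = alpha
iota ∨ alpha = omega
nu ∧ alpha = alpha
omega ∨ alpha = omega
iota ∧ sigma = beta
omega ∧ beta = beta
omega ∨ beta = omega
alpha ∧ omega = alpha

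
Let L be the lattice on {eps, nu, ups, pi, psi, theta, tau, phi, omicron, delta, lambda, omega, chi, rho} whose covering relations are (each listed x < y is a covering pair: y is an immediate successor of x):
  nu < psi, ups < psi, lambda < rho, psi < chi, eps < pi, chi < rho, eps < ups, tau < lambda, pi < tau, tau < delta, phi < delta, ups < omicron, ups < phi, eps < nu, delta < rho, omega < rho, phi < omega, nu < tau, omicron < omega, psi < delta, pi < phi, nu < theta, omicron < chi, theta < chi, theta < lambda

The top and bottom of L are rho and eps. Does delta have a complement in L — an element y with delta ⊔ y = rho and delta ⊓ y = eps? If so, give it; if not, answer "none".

none

For every candidate y, either delta ∨ y ≠ rho or delta ∧ y ≠ eps; no complement exists.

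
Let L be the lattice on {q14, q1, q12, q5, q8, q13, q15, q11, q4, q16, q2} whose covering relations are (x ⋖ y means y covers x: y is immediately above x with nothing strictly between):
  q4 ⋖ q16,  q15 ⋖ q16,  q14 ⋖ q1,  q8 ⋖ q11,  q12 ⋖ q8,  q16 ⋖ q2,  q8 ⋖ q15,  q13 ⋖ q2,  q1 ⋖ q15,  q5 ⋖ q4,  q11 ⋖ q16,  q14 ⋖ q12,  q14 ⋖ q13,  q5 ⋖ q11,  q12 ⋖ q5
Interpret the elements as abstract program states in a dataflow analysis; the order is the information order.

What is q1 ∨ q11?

q16

Common upper bounds of {q1, q11}: q16, q2.
The least among these is q16.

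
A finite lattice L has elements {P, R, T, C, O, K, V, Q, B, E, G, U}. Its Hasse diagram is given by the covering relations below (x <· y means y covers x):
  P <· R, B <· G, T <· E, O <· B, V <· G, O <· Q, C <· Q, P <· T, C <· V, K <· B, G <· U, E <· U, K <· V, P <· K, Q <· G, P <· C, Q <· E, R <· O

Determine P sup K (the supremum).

Common upper bounds of {P, K}: B, G, K, U, V.
The least among these is K.

K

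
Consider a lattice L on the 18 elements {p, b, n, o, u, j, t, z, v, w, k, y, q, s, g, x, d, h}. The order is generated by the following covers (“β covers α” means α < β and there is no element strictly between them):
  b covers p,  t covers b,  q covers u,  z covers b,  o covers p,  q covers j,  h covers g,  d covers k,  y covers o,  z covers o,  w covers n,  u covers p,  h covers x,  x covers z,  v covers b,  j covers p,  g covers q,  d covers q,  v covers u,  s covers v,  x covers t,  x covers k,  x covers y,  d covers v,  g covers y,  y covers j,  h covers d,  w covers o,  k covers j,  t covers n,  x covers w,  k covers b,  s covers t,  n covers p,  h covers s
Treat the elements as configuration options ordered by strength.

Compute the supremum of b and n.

Common upper bounds of {b, n}: h, s, t, x.
The least among these is t.

t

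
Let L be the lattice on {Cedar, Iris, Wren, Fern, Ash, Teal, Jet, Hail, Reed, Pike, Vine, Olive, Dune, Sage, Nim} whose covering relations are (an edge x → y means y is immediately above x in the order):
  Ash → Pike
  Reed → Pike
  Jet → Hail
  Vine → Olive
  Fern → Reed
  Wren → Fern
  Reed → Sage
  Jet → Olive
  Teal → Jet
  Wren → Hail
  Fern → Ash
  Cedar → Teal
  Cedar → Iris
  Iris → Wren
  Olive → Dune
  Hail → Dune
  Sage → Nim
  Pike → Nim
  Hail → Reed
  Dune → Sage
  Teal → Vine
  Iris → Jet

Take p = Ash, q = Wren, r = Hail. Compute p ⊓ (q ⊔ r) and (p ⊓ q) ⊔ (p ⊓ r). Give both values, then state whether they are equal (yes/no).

Wren; Wren; yes

q ⊔ r = Hail, so p ⊓ (q ⊔ r) = Ash ⊓ Hail = Wren.
p ⊓ q = Wren and p ⊓ r = Wren, so (p ⊓ q) ⊔ (p ⊓ r) = Wren ⊔ Wren = Wren.
Equal: yes.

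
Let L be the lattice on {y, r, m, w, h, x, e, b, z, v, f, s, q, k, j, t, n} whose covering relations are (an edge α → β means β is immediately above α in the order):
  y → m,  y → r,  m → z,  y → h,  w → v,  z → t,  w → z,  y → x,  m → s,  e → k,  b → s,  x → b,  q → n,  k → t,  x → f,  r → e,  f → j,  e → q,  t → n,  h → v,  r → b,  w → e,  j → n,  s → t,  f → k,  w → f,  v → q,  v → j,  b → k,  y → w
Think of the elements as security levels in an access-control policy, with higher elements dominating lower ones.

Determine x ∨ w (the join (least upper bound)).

f

Common upper bounds of {x, w}: f, j, k, n, t.
The least among these is f.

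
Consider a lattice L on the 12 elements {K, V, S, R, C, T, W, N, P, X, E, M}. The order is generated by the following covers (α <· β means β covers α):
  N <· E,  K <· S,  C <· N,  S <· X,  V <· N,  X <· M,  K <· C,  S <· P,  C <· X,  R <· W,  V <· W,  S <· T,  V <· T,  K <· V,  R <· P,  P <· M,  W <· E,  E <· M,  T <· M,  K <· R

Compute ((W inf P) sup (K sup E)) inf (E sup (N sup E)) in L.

W ∧ P = R
K ∨ E = E
R ∨ E = E
N ∨ E = E
E ∨ E = E
E ∧ E = E

E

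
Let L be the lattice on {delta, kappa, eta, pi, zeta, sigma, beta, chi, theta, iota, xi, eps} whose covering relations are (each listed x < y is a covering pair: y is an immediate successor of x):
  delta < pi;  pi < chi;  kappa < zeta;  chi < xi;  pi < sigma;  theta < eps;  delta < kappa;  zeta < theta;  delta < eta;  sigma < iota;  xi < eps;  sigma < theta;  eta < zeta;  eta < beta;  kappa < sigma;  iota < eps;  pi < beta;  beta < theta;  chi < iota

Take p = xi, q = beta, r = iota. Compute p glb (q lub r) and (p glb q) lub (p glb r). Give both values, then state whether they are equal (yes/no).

xi; chi; no

q lub r = eps, so p glb (q lub r) = xi glb eps = xi.
p glb q = pi and p glb r = chi, so (p glb q) lub (p glb r) = pi lub chi = chi.
Equal: no.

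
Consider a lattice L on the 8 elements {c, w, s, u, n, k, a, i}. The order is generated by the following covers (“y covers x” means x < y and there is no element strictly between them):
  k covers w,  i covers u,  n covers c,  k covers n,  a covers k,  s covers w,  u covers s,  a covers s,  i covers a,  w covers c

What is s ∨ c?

Common upper bounds of {s, c}: a, i, s, u.
The least among these is s.

s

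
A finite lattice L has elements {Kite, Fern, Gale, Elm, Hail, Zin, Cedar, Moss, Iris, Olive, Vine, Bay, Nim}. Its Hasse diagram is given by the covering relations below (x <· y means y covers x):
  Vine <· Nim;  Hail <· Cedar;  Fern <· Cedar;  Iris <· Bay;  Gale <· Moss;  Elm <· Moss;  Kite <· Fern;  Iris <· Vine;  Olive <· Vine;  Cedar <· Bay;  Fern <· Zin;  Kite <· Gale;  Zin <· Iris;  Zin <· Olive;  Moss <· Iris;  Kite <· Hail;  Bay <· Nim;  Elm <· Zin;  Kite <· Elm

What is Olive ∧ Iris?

Zin

Common lower bounds of {Olive, Iris}: Elm, Fern, Kite, Zin.
The greatest among these is Zin.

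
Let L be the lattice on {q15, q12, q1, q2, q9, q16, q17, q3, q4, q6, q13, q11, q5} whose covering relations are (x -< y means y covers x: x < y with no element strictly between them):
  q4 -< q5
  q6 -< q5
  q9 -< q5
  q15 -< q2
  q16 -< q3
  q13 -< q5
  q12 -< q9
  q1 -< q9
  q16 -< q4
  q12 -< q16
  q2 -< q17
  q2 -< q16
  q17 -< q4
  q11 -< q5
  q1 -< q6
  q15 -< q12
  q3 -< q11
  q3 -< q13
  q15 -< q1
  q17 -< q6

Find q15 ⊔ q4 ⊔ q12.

Common upper bounds of {q15, q4, q12}: q4, q5.
The least among these is q4.

q4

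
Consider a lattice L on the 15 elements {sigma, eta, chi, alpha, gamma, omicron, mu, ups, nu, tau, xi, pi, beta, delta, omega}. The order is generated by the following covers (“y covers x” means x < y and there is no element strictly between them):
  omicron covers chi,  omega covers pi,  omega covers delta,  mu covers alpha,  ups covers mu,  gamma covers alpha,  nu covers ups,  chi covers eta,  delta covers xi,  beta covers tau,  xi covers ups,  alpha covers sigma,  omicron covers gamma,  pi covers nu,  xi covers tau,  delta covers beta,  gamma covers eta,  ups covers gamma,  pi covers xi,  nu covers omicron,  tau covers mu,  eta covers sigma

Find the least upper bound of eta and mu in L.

ups

Common upper bounds of {eta, mu}: delta, nu, omega, pi, ups, xi.
The least among these is ups.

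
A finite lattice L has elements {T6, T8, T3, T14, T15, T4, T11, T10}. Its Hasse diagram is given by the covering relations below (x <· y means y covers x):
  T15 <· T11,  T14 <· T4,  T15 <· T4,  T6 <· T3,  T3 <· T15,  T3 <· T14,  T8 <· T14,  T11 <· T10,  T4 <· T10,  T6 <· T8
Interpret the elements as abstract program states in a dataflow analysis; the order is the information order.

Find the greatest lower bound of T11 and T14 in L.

T3

Common lower bounds of {T11, T14}: T3, T6.
The greatest among these is T3.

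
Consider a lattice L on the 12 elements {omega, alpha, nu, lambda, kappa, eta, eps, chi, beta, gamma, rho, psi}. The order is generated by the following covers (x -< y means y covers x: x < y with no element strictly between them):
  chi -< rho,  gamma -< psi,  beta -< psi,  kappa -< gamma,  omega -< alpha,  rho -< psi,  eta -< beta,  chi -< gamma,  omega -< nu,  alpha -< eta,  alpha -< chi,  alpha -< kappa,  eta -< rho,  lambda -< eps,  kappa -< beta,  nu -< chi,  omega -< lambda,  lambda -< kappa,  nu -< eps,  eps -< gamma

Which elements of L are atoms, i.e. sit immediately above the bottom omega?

The atoms are exactly the elements that cover omega: alpha, lambda, nu.

alpha, lambda, nu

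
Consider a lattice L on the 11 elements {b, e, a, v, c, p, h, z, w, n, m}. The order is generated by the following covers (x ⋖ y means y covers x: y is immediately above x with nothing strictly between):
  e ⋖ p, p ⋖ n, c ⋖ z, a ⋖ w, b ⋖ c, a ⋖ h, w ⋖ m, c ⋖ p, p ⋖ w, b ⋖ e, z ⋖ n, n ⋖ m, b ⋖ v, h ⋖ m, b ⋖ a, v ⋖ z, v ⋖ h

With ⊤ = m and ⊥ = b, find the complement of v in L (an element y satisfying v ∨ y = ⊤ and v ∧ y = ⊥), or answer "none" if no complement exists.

Need y with v ∨ y = m and v ∧ y = b.
Checking each element gives: w.

w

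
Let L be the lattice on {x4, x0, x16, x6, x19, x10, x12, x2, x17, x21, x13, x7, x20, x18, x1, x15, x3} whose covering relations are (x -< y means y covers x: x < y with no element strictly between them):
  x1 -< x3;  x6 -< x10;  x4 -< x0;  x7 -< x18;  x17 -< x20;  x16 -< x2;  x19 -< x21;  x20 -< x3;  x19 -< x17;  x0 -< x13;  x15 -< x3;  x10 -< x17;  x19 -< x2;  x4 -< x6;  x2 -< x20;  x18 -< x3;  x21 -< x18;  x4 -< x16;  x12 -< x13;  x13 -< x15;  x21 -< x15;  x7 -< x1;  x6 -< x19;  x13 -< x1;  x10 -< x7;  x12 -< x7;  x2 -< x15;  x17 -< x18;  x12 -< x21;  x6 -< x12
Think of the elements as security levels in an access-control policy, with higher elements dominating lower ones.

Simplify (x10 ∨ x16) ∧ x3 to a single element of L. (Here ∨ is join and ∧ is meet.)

x10 ∨ x16 = x20
x20 ∧ x3 = x20

x20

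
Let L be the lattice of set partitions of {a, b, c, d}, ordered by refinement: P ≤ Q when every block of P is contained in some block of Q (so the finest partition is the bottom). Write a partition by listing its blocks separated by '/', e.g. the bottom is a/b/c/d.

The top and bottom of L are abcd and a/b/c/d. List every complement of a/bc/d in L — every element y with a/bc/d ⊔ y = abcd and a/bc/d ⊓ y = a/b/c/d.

Need y with a/bc/d ∨ y = abcd and a/bc/d ∧ y = a/b/c/d.
Checking each element gives: ab/cd, abd/c, ac/bd, acd/b.

ab/cd, abd/c, ac/bd, acd/b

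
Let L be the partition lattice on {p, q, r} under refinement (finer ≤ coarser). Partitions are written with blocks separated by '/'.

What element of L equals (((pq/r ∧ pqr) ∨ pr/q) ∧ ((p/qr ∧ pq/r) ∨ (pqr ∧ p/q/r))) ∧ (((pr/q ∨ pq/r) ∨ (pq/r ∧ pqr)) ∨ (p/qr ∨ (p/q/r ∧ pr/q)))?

pq/r ∧ pqr = pq/r
pq/r ∨ pr/q = pqr
p/qr ∧ pq/r = p/q/r
pqr ∧ p/q/r = p/q/r
p/q/r ∨ p/q/r = p/q/r
pqr ∧ p/q/r = p/q/r
pr/q ∨ pq/r = pqr
pq/r ∧ pqr = pq/r
pqr ∨ pq/r = pqr
p/q/r ∧ pr/q = p/q/r
p/qr ∨ p/q/r = p/qr
pqr ∨ p/qr = pqr
p/q/r ∧ pqr = p/q/r

p/q/r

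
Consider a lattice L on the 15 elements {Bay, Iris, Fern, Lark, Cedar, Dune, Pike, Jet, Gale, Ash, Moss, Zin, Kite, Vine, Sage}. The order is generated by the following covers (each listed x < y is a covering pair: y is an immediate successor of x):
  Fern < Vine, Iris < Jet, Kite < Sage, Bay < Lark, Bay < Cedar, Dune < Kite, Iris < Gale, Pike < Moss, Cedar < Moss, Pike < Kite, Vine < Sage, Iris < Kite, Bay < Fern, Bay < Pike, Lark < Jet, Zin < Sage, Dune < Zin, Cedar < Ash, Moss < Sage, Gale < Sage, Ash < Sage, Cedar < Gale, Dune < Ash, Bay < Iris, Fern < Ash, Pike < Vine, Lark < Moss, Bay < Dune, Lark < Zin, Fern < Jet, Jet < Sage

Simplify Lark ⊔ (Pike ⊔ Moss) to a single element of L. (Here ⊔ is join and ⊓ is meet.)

Pike ∨ Moss = Moss
Lark ∨ Moss = Moss

Moss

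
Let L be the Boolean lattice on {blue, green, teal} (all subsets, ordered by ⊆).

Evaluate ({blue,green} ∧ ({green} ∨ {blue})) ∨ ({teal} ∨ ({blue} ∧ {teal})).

{green} ∨ {blue} = {blue,green}
{blue,green} ∧ {blue,green} = {blue,green}
{blue} ∧ {teal} = {}
{teal} ∨ {} = {teal}
{blue,green} ∨ {teal} = {blue,green,teal}

{blue,green,teal}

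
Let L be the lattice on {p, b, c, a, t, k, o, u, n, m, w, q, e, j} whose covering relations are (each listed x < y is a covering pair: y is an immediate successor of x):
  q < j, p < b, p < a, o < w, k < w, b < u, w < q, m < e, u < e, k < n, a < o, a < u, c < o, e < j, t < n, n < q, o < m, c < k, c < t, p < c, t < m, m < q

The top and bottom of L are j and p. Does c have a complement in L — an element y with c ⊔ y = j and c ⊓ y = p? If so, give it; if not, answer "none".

none

For every candidate y, either c ∨ y ≠ j or c ∧ y ≠ p; no complement exists.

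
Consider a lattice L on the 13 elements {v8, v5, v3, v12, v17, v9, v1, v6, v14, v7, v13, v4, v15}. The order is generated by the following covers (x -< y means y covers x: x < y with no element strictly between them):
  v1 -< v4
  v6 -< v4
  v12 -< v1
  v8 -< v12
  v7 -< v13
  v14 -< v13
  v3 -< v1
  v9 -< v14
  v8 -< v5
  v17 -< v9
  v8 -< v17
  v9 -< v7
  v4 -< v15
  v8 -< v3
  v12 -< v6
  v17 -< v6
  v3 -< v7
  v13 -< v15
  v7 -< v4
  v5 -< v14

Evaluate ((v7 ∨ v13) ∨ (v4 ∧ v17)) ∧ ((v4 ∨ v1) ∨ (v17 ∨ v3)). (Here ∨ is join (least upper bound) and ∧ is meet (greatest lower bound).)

v7

v7 ∨ v13 = v13
v4 ∧ v17 = v17
v13 ∨ v17 = v13
v4 ∨ v1 = v4
v17 ∨ v3 = v7
v4 ∨ v7 = v4
v13 ∧ v4 = v7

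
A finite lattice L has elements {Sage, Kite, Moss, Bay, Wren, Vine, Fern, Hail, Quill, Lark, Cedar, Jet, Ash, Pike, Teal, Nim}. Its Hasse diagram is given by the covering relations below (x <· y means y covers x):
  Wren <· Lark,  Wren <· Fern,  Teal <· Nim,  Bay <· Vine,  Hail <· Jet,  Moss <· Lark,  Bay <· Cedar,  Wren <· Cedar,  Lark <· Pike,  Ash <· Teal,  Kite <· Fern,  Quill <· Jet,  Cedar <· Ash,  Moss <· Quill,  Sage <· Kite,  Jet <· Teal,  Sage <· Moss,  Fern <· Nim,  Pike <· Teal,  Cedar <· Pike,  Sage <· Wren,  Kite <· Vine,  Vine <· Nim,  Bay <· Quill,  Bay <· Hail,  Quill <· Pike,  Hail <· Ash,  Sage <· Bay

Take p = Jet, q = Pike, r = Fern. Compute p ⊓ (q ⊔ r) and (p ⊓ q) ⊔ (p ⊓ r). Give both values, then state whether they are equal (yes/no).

Jet; Quill; no

q ⊔ r = Nim, so p ⊓ (q ⊔ r) = Jet ⊓ Nim = Jet.
p ⊓ q = Quill and p ⊓ r = Sage, so (p ⊓ q) ⊔ (p ⊓ r) = Quill ⊔ Sage = Quill.
Equal: no.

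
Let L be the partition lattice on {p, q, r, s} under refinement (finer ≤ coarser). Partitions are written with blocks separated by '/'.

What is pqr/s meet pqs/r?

The meet (common refinement) of pqr/s and pqs/r intersects blocks pairwise, giving pq/r/s.

pq/r/s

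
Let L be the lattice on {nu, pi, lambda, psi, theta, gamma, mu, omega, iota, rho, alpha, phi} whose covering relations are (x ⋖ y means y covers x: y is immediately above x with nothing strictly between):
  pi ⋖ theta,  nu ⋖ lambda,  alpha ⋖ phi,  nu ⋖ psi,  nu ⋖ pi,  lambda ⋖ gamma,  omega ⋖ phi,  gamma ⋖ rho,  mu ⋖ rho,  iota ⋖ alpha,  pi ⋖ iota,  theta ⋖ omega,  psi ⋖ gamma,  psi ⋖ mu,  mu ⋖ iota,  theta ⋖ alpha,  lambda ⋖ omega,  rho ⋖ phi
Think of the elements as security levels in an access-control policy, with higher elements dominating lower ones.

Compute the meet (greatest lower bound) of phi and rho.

rho

Common lower bounds of {phi, rho}: gamma, lambda, mu, nu, psi, rho.
The greatest among these is rho.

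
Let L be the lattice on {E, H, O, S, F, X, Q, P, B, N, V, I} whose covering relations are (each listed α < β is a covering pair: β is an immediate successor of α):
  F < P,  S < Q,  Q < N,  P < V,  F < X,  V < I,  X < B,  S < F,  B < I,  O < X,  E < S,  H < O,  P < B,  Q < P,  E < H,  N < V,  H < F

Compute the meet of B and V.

Common lower bounds of {B, V}: E, F, H, P, Q, S.
The greatest among these is P.

P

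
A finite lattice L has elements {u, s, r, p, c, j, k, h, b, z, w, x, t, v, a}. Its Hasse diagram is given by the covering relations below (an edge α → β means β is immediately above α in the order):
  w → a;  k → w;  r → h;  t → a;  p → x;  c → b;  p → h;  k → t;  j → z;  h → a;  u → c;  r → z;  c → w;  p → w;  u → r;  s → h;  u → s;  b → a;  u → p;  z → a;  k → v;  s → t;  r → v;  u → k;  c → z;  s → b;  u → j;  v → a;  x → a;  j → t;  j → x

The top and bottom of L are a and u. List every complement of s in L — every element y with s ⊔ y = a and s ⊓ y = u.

v, w, x, z

Need y with s ∨ y = a and s ∧ y = u.
Checking each element gives: v, w, x, z.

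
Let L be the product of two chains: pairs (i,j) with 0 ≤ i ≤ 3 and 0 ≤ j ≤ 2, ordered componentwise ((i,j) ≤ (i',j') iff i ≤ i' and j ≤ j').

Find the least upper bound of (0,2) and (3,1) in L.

In a product of chains, the join is componentwise max, giving (3,2).

(3,2)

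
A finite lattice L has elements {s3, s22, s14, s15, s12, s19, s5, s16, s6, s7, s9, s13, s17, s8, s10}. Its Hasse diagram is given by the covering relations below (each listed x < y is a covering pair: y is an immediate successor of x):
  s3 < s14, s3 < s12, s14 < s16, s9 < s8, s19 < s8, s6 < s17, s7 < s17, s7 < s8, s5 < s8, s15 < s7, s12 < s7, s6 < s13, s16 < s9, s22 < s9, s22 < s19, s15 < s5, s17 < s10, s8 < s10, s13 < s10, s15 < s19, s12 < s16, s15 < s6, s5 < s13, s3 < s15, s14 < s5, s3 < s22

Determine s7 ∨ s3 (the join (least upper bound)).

s7

Common upper bounds of {s7, s3}: s10, s17, s7, s8.
The least among these is s7.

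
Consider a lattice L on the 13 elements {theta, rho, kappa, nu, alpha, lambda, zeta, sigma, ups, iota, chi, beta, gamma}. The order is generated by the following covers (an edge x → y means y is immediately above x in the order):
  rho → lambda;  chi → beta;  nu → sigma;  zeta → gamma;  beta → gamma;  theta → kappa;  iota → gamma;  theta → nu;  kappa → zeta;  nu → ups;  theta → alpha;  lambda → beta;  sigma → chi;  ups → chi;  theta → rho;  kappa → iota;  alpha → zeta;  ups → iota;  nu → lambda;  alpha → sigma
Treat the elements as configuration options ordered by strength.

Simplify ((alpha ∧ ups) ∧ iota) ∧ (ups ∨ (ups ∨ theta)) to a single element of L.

alpha ∧ ups = theta
theta ∧ iota = theta
ups ∨ theta = ups
ups ∨ ups = ups
theta ∧ ups = theta

theta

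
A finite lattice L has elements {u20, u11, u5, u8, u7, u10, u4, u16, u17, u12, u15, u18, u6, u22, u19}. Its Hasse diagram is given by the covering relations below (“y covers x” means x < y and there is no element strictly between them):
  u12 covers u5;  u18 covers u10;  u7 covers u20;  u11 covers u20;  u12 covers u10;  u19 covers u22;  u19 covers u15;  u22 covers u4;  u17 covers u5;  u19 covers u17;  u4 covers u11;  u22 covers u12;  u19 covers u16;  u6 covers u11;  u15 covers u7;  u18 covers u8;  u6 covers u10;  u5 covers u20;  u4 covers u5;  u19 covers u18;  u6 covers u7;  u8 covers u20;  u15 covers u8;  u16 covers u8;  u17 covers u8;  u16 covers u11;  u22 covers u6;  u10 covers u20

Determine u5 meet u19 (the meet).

Common lower bounds of {u5, u19}: u20, u5.
The greatest among these is u5.

u5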